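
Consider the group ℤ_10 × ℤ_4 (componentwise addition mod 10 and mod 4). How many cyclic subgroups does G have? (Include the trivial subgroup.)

Group the elements of G by the cyclic subgroup they generate; each cyclic subgroup of order d accounts for φ(d) elements.
Cyclic subgroups by order — order 1: 1; order 2: 3; order 4: 2; order 5: 1; order 10: 3; order 20: 2.
Total: 12.

12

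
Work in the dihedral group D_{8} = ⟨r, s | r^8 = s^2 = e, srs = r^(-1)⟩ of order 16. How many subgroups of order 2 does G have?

9

|G| = 16 and 2 | 16, so subgroups of order 2 are possible by Lagrange.
The subgroups of order 2 are: {e, r^2s}; {e, r^3s}; {e, r^4}; {e, r^4s}; … (9 in all).
So G has 9 subgroups of order 2.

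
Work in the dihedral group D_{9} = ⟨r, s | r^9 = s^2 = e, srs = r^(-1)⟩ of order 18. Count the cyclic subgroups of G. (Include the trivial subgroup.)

12

Group the elements of G by the cyclic subgroup they generate; each cyclic subgroup of order d accounts for φ(d) elements.
Cyclic subgroups by order — order 1: 1; order 2: 9; order 3: 1; order 9: 1.
Total: 12.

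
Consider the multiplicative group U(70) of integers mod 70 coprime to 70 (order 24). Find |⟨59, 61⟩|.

12

|⟨59⟩| = 6 and |⟨61⟩| = 6, so |H| is a multiple of lcm(6, 6) = 6 and divides |G| = 24.
Closing under the operation: H = {1, 9, 11, 19, 29, 31, 39, 41, 51, 59, 61, 69}, so |H| = 12.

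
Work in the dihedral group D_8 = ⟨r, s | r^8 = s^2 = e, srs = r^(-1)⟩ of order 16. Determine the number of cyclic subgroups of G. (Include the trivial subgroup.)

12

Each element a generates a cyclic subgroup ⟨a⟩; distinct elements may generate the same one (a cyclic group of order d has φ(d) generators).
Cyclic subgroups by order — order 1: 1; order 2: 9; order 4: 1; order 8: 1.
Total: 12.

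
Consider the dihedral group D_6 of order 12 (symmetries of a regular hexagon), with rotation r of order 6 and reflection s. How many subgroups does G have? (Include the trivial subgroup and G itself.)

|G| = 12, so by Lagrange every subgroup order divides 12. Divisors: 1, 2, 3, 4, 6, 12.
Subgroups by order — order 1: 1; order 2: 7; order 3: 1; order 4: 3; order 6: 3; order 12: 1.
Total: 1 + 7 + 1 + 3 + 3 + 1 = 16.

16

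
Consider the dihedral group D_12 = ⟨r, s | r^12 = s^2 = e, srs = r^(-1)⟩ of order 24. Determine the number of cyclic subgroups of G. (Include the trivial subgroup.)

18

Group the elements of G by the cyclic subgroup they generate; each cyclic subgroup of order d accounts for φ(d) elements.
Cyclic subgroups by order — order 1: 1; order 2: 13; order 3: 1; order 4: 1; order 6: 1; order 12: 1.
Total: 18.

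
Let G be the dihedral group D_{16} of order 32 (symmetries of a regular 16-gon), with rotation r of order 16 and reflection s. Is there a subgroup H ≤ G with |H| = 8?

Yes

8 | 32. A subgroup of order 8 is {e, r^2, r^4, r^6, r^8, r^10, r^12, r^14}.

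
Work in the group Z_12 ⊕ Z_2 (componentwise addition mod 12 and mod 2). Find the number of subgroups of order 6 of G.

3

|G| = 24 and 6 | 24, so subgroups of order 6 are possible by Lagrange.
The subgroups of order 6 are: {(0,0), (0,1), (4,0), (4,1), (8,0), (8,1)}; {(0,0), (2,0), (4,0), (6,0), (8,0), (10,0)}; {(0,0), (2,1), (4,0), (6,1), (8,0), (10,1)}.
So G has 3 subgroups of order 6.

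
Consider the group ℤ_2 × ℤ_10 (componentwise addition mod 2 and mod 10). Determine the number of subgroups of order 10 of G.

|G| = 20 and 10 | 20, so subgroups of order 10 are possible by Lagrange.
The subgroups of order 10 are: {(0,0), (0,1), (0,2), (0,3), (0,4), (0,5), (0,6), (0,7), (0,8), (0,9)}; {(0,0), (0,2), (0,4), (0,6), (0,8), (1,0), (1,2), (1,4), (1,6), (1,8)}; {(0,0), (0,2), (0,4), (0,6), (0,8), (1,1), (1,3), (1,5), (1,7), (1,9)}.
So G has 3 subgroups of order 10.

3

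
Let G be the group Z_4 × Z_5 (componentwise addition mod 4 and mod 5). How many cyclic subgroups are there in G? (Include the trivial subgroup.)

6

A cyclic subgroup of order d is generated by each of its φ(d) elements of order d, so the cyclic subgroups of order d number (#elements of order d)/φ(d).
Cyclic subgroups by order — order 1: 1; order 2: 1; order 4: 1; order 5: 1; order 10: 1; order 20: 1.
Total: 6.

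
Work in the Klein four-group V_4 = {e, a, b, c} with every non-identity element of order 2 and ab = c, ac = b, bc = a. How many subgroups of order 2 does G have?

3

|G| = 4 and 2 | 4, so subgroups of order 2 are possible by Lagrange.
The subgroups of order 2 are: {e, a}; {e, b}; {e, c}.
So G has 3 subgroups of order 2.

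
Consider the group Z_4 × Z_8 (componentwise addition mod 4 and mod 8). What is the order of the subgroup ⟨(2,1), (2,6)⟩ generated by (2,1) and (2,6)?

16

|⟨(2,1)⟩| = 8 and |⟨(2,6)⟩| = 4, so |H| is a multiple of lcm(8, 4) = 8 and divides |G| = 32.
Closing under the operation: H = {(0,0), (0,1), (0,2), (0,3), (0,4), (0,5), (0,6), (0,7), (2,0), (2,1), (2,2), (2,3), (2,4), (2,5), (2,6), (2,7)}, so |H| = 16.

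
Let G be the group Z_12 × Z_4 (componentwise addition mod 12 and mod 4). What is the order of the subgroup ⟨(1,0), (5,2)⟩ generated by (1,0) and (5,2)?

24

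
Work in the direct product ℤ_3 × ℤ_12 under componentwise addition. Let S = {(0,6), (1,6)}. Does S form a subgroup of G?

The identity (0,0) ∉ S, so S is not a subgroup.

No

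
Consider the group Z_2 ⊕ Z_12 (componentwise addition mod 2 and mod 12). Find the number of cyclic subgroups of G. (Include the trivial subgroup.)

12

Group the elements of G by the cyclic subgroup they generate; each cyclic subgroup of order d accounts for φ(d) elements.
Cyclic subgroups by order — order 1: 1; order 2: 3; order 3: 1; order 4: 2; order 6: 3; order 12: 2.
Total: 12.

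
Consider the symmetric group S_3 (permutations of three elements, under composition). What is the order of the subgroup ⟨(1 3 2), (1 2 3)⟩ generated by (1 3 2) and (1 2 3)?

|⟨(1 3 2)⟩| = 3 and |⟨(1 2 3)⟩| = 3, so |H| is a multiple of lcm(3, 3) = 3 and divides |G| = 6.
Closing under the operation: H = {e, (1 2 3), (1 3 2)}, so |H| = 3.

3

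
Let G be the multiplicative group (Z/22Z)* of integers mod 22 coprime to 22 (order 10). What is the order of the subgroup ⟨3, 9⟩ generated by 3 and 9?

5

|⟨3⟩| = 5 and |⟨9⟩| = 5, so |H| is a multiple of lcm(5, 5) = 5 and divides |G| = 10.
Closing under the operation: H = {1, 3, 5, 9, 15}, so |H| = 5.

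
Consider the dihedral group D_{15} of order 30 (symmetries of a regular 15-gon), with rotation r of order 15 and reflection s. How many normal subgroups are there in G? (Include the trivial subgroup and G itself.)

G has 28 subgroups. Checking conjugation-invariance by order — order 1: 1/1 normal; order 2: 0/15 normal; order 3: 1/1 normal; order 5: 1/1 normal; order 6: 0/5 normal; order 10: 0/3 normal; order 15: 1/1 normal; order 30: 1/1 normal.
Total normal subgroups: 5.

5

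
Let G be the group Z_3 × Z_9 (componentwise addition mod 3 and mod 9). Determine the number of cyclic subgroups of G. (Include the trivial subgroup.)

8

Group the elements of G by the cyclic subgroup they generate; each cyclic subgroup of order d accounts for φ(d) elements.
Cyclic subgroups by order — order 1: 1; order 3: 4; order 9: 3.
Total: 8.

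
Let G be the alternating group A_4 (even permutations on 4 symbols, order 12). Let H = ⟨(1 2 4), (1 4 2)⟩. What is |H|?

3

|⟨(1 2 4)⟩| = 3 and |⟨(1 4 2)⟩| = 3, so |H| is a multiple of lcm(3, 3) = 3 and divides |G| = 12.
Closing under the operation: H = {e, (1 2 4), (1 4 2)}, so |H| = 3.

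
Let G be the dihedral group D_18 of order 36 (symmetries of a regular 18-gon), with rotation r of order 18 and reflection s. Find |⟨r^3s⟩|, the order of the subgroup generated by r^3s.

2

Computing powers of r^3s: the smallest k with (r^3s)^k = e is k = 2.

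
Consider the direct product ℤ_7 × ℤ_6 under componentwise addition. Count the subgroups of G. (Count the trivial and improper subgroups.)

8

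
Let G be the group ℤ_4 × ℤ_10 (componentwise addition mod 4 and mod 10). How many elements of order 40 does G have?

0

An element (a,b) has order lcm(ord(a), ord(b)); count pairs with lcm equal to 40.
Enumerating gives 0 such elements.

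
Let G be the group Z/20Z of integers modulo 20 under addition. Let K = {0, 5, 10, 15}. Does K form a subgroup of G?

|K| = 4 divides |G| = 20, consistent with Lagrange.
K contains the identity, every element's inverse is in K, and K is closed under +: it is a subgroup.
In fact K = ⟨5⟩.

Yes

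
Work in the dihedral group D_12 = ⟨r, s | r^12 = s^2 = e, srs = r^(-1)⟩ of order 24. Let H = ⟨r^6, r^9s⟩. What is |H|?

4

|⟨r^6⟩| = 2 and |⟨r^9s⟩| = 2, so |H| is a multiple of lcm(2, 2) = 2 and divides |G| = 24.
Closing under the operation: H = {e, r^6, r^3s, r^9s}, so |H| = 4.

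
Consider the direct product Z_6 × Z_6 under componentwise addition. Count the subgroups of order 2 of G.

3

|G| = 36 and 2 | 36, so subgroups of order 2 are possible by Lagrange.
The subgroups of order 2 are: {(0,0), (0,3)}; {(0,0), (3,0)}; {(0,0), (3,3)}.
So G has 3 subgroups of order 2.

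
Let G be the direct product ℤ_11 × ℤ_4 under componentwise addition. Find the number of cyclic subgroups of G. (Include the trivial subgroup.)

Each element a generates a cyclic subgroup ⟨a⟩; distinct elements may generate the same one (a cyclic group of order d has φ(d) generators).
Cyclic subgroups by order — order 1: 1; order 2: 1; order 4: 1; order 11: 1; order 22: 1; order 44: 1.
Total: 6.

6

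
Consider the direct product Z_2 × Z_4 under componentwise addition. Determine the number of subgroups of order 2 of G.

3

|G| = 8 and 2 | 8, so subgroups of order 2 are possible by Lagrange.
The subgroups of order 2 are: {(0,0), (0,2)}; {(0,0), (1,0)}; {(0,0), (1,2)}.
So G has 3 subgroups of order 2.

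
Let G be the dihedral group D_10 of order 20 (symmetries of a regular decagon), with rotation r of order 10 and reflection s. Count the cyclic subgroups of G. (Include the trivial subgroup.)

14

A cyclic subgroup of order d is generated by each of its φ(d) elements of order d, so the cyclic subgroups of order d number (#elements of order d)/φ(d).
Cyclic subgroups by order — order 1: 1; order 2: 11; order 5: 1; order 10: 1.
Total: 14.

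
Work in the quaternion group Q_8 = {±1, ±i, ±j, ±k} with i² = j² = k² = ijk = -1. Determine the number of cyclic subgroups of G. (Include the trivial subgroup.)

5

A cyclic subgroup of order d is generated by each of its φ(d) elements of order d, so the cyclic subgroups of order d number (#elements of order d)/φ(d).
Cyclic subgroups by order — order 1: 1; order 2: 1; order 4: 3.
Total: 5.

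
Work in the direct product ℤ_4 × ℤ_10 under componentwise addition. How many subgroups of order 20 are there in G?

3

|G| = 40 and 20 | 40, so subgroups of order 20 are possible by Lagrange.
The subgroups of order 20 are: {(0,0), (0,1), (0,2), (0,3), (0,4), (0,5), (0,6), (0,7), (0,8), (0,9), (2,0), (2,1), (2,2), (2,3), (2,4), (2,5), (2,6), (2,7), (2,8), (2,9)}; {(0,0), (0,2), (0,4), (0,6), (0,8), (1,0), (1,2), (1,4), (1,6), (1,8), (2,0), (2,2), (2,4), (2,6), (2,8), (3,0), (3,2), (3,4), (3,6), (3,8)}; {(0,0), (0,2), (0,4), (0,6), (0,8), (1,1), (1,3), (1,5), (1,7), (1,9), (2,0), (2,2), (2,4), (2,6), (2,8), (3,1), (3,3), (3,5), (3,7), (3,9)}.
So G has 3 subgroups of order 20.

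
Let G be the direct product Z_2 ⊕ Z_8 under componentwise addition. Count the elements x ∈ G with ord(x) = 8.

An element (a,b) has order lcm(ord(a), ord(b)); count pairs with lcm equal to 8.
Enumerating gives 8 such elements.

8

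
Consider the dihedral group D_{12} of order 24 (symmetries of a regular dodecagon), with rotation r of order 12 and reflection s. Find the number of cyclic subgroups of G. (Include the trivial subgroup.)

18

Group the elements of G by the cyclic subgroup they generate; each cyclic subgroup of order d accounts for φ(d) elements.
Cyclic subgroups by order — order 1: 1; order 2: 13; order 3: 1; order 4: 1; order 6: 1; order 12: 1.
Total: 18.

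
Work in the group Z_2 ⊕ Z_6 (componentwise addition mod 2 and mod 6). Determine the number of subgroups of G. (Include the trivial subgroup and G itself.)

10

|G| = 12, so by Lagrange every subgroup order divides 12. Divisors: 1, 2, 3, 4, 6, 12.
Subgroups by order — order 1: 1; order 2: 3; order 3: 1; order 4: 1; order 6: 3; order 12: 1.
Total: 1 + 3 + 1 + 1 + 3 + 1 = 10.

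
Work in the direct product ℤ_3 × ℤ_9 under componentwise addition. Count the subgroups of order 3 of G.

|G| = 27 and 3 | 27, so subgroups of order 3 are possible by Lagrange.
The subgroups of order 3 are: {(0,0), (0,3), (0,6)}; {(0,0), (1,0), (2,0)}; {(0,0), (1,3), (2,6)}; {(0,0), (1,6), (2,3)}.
So G has 4 subgroups of order 3.

4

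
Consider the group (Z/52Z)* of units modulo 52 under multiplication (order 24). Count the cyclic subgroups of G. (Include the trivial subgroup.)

A cyclic subgroup of order d is generated by each of its φ(d) elements of order d, so the cyclic subgroups of order d number (#elements of order d)/φ(d).
Cyclic subgroups by order — order 1: 1; order 2: 3; order 3: 1; order 4: 2; order 6: 3; order 12: 2.
Total: 12.

12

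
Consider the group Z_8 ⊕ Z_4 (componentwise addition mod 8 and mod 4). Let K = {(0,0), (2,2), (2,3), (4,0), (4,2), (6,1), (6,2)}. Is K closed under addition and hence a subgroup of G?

No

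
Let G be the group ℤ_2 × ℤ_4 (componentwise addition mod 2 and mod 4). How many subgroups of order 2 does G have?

|G| = 8 and 2 | 8, so subgroups of order 2 are possible by Lagrange.
The subgroups of order 2 are: {(0,0), (0,2)}; {(0,0), (1,0)}; {(0,0), (1,2)}.
So G has 3 subgroups of order 2.

3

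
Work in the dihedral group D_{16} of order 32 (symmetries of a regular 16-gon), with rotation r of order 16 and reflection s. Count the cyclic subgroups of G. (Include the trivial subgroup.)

Group the elements of G by the cyclic subgroup they generate; each cyclic subgroup of order d accounts for φ(d) elements.
Cyclic subgroups by order — order 1: 1; order 2: 17; order 4: 1; order 8: 1; order 16: 1.
Total: 21.

21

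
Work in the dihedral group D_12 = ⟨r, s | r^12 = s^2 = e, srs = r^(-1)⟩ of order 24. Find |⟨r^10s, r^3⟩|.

|⟨r^10s⟩| = 2 and |⟨r^3⟩| = 4, so |H| is a multiple of lcm(2, 4) = 4 and divides |G| = 24.
Closing under the operation: H = {e, r^3, r^6, r^9, rs, r^4s, r^7s, r^10s}, so |H| = 8.

8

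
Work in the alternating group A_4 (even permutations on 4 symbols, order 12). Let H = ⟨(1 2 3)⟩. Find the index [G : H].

|⟨(1 2 3)⟩| = 3 and |G| = 12.
By Lagrange, [G : H] = |G|/|H| = 12/3 = 4.

4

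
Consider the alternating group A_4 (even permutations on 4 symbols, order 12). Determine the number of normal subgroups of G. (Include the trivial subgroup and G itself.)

3

G has 10 subgroups. Checking conjugation-invariance by order — order 1: 1/1 normal; order 2: 0/3 normal; order 3: 0/4 normal; order 4: 1/1 normal; order 12: 1/1 normal.
Total normal subgroups: 3.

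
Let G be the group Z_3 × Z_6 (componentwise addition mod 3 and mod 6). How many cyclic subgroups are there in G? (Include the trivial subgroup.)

A cyclic subgroup of order d is generated by each of its φ(d) elements of order d, so the cyclic subgroups of order d number (#elements of order d)/φ(d).
Cyclic subgroups by order — order 1: 1; order 2: 1; order 3: 4; order 6: 4.
Total: 10.

10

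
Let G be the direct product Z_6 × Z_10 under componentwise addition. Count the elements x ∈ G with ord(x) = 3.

An element (a,b) has order lcm(ord(a), ord(b)); count pairs with lcm equal to 3.
Enumerating gives 2 such elements.

2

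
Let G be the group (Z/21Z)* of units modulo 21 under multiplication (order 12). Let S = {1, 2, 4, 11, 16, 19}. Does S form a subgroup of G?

19 ∈ S but its inverse 10 ∉ S, so S is not a subgroup.

No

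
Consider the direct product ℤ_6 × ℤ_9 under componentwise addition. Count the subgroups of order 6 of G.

4

|G| = 54 and 6 | 54, so subgroups of order 6 are possible by Lagrange.
The subgroups of order 6 are: {(0,0), (0,3), (0,6), (3,0), (3,3), (3,6)}; {(0,0), (1,0), (2,0), (3,0), (4,0), (5,0)}; {(0,0), (1,3), (2,6), (3,0), (4,3), (5,6)}; {(0,0), (1,6), (2,3), (3,0), (4,6), (5,3)}.
So G has 4 subgroups of order 6.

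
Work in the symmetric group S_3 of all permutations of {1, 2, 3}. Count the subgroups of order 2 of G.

|G| = 6 and 2 | 6, so subgroups of order 2 are possible by Lagrange.
The subgroups of order 2 are: {e, (1 2)}; {e, (1 3)}; {e, (2 3)}.
So G has 3 subgroups of order 2.

3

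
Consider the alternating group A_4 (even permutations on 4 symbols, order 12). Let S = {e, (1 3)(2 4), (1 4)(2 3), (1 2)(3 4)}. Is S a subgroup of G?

Yes

|S| = 4 divides |G| = 12, consistent with Lagrange.
S contains the identity, every element's inverse is in S, and S is closed under ∘: it is a subgroup.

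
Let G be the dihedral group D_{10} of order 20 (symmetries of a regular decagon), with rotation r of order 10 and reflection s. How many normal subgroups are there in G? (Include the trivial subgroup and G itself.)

7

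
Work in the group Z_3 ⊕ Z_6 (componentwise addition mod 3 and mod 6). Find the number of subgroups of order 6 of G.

4

|G| = 18 and 6 | 18, so subgroups of order 6 are possible by Lagrange.
The subgroups of order 6 are: {(0,0), (0,1), (0,2), (0,3), (0,4), (0,5)}; {(0,0), (0,3), (1,0), (1,3), (2,0), (2,3)}; {(0,0), (0,3), (1,1), (1,4), (2,2), (2,5)}; {(0,0), (0,3), (1,2), (1,5), (2,1), (2,4)}.
So G has 4 subgroups of order 6.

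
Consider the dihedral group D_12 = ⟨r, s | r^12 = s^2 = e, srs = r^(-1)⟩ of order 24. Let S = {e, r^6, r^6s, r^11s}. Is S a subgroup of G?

No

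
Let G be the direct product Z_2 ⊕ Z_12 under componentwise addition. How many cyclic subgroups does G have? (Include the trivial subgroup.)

12

Each element a generates a cyclic subgroup ⟨a⟩; distinct elements may generate the same one (a cyclic group of order d has φ(d) generators).
Cyclic subgroups by order — order 1: 1; order 2: 3; order 3: 1; order 4: 2; order 6: 3; order 12: 2.
Total: 12.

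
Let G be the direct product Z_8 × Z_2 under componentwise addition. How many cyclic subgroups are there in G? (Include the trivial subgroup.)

Each element a generates a cyclic subgroup ⟨a⟩; distinct elements may generate the same one (a cyclic group of order d has φ(d) generators).
Cyclic subgroups by order — order 1: 1; order 2: 3; order 4: 2; order 8: 2.
Total: 8.

8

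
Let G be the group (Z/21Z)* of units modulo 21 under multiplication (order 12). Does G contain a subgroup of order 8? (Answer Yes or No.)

8 does not divide |G| = 12, so by Lagrange no subgroup of order 8 exists.

No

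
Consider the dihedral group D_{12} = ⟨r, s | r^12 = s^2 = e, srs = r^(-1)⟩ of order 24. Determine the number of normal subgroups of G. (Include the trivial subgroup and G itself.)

G has 34 subgroups. Checking conjugation-invariance by order — order 1: 1/1 normal; order 2: 1/13 normal; order 3: 1/1 normal; order 4: 1/7 normal; order 6: 1/5 normal; order 8: 0/3 normal; order 12: 3/3 normal; order 24: 1/1 normal.
Total normal subgroups: 9.

9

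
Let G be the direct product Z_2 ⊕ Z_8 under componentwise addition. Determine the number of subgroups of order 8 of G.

|G| = 16 and 8 | 16, so subgroups of order 8 are possible by Lagrange.
The subgroups of order 8 are: {(0,0), (0,1), (0,2), (0,3), (0,4), (0,5), (0,6), (0,7)}; {(0,0), (0,2), (0,4), (0,6), (1,0), (1,2), (1,4), (1,6)}; {(0,0), (0,2), (0,4), (0,6), (1,1), (1,3), (1,5), (1,7)}.
So G has 3 subgroups of order 8.

3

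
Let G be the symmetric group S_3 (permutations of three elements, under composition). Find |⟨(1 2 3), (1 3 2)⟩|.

3

|⟨(1 2 3)⟩| = 3 and |⟨(1 3 2)⟩| = 3, so |H| is a multiple of lcm(3, 3) = 3 and divides |G| = 6.
Closing under the operation: H = {e, (1 2 3), (1 3 2)}, so |H| = 3.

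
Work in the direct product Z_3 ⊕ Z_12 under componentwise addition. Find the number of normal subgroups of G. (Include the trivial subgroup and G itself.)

18

G is abelian, so every subgroup is normal.
G has 18 subgroups in total, hence 18 normal subgroups.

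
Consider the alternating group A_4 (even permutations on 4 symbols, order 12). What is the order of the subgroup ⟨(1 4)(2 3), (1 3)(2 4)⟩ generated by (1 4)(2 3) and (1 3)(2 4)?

4

|⟨(1 4)(2 3)⟩| = 2 and |⟨(1 3)(2 4)⟩| = 2, so |H| is a multiple of lcm(2, 2) = 2 and divides |G| = 12.
Closing under the operation: H = {e, (1 2)(3 4), (1 3)(2 4), (1 4)(2 3)}, so |H| = 4.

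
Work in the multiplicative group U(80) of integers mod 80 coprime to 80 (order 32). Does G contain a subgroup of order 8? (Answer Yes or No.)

Yes

8 | 32. A subgroup of order 8 is {1, 9, 11, 19, 41, 49, 51, 59}.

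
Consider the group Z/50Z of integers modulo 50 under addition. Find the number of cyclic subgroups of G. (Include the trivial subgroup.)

Each element a generates a cyclic subgroup ⟨a⟩; distinct elements may generate the same one (a cyclic group of order d has φ(d) generators).
Cyclic subgroups by order — order 1: 1; order 2: 1; order 5: 1; order 10: 1; order 25: 1; order 50: 1.
Total: 6.

6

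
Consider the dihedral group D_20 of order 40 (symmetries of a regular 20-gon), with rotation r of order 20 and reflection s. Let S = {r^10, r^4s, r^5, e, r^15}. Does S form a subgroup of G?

No

Closure fails: r^15 · r^4s = r^19s ∉ S. So S is not a subgroup.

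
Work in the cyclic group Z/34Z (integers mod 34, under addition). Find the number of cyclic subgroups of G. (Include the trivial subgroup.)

Group the elements of G by the cyclic subgroup they generate; each cyclic subgroup of order d accounts for φ(d) elements.
Cyclic subgroups by order — order 1: 1; order 2: 1; order 17: 1; order 34: 1.
Total: 4.

4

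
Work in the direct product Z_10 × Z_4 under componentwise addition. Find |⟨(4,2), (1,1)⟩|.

20

|⟨(4,2)⟩| = 10 and |⟨(1,1)⟩| = 20, so |H| is a multiple of lcm(10, 20) = 20 and divides |G| = 40.
Closing under the operation: H = {(0,0), (0,2), (1,1), (1,3), (2,0), (2,2), (3,1), (3,3), (4,0), (4,2), (5,1), (5,3), (6,0), (6,2), (7,1), (7,3), (8,0), (8,2), (9,1), (9,3)}, so |H| = 20.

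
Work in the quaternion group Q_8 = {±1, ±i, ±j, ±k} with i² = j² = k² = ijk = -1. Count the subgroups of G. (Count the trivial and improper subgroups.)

|G| = 8, so by Lagrange every subgroup order divides 8. Divisors: 1, 2, 4, 8.
Subgroups by order — order 1: 1; order 2: 1; order 4: 3; order 8: 1.
Total: 1 + 1 + 3 + 1 = 6.

6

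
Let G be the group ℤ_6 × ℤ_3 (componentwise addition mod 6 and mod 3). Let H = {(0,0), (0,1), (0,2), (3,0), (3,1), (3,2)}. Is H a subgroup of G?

Yes

|H| = 6 divides |G| = 18, consistent with Lagrange.
H contains the identity, every element's inverse is in H, and H is closed under +: it is a subgroup.
In fact H = ⟨(3,1)⟩.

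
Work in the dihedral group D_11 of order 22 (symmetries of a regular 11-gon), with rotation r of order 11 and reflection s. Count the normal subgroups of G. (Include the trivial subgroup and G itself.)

3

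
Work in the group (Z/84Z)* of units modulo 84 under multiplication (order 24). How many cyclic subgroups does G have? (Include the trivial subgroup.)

Group the elements of G by the cyclic subgroup they generate; each cyclic subgroup of order d accounts for φ(d) elements.
Cyclic subgroups by order — order 1: 1; order 2: 7; order 3: 1; order 6: 7.
Total: 16.

16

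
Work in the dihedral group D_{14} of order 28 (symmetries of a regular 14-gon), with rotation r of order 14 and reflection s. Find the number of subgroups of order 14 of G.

3

|G| = 28 and 14 | 28, so subgroups of order 14 are possible by Lagrange.
The subgroups of order 14 are: {e, r, r^2, r^3, r^4, r^5, r^6, r^7, r^8, r^9, r^10, r^11, r^12, r^13}; {e, r^2, r^4, r^6, r^8, r^10, r^12, s, r^2s, r^4s, r^6s, r^8s, r^10s, r^12s}; {e, r^2, r^4, r^6, r^8, r^10, r^12, rs, r^3s, r^5s, r^7s, r^9s, r^11s, r^13s}.
So G has 3 subgroups of order 14.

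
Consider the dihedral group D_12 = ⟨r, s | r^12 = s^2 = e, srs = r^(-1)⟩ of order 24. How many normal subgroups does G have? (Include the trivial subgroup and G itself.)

9

G has 34 subgroups. Checking conjugation-invariance by order — order 1: 1/1 normal; order 2: 1/13 normal; order 3: 1/1 normal; order 4: 1/7 normal; order 6: 1/5 normal; order 8: 0/3 normal; order 12: 3/3 normal; order 24: 1/1 normal.
Total normal subgroups: 9.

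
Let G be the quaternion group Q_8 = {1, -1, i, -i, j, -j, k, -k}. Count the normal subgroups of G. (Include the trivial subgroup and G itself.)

6

G has 6 subgroups. Checking conjugation-invariance by order — order 1: 1/1 normal; order 2: 1/1 normal; order 4: 3/3 normal; order 8: 1/1 normal.
Total normal subgroups: 6.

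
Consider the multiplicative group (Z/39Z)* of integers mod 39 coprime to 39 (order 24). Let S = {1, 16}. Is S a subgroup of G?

No

16 ∈ S but its inverse 22 ∉ S, so S is not a subgroup.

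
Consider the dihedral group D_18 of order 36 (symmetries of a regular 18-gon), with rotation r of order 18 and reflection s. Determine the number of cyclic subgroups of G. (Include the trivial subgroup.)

24

Group the elements of G by the cyclic subgroup they generate; each cyclic subgroup of order d accounts for φ(d) elements.
Cyclic subgroups by order — order 1: 1; order 2: 19; order 3: 1; order 6: 1; order 9: 1; order 18: 1.
Total: 24.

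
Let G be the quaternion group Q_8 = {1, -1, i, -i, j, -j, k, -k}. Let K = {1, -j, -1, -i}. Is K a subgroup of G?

-j ∈ K but its inverse j ∉ K, so K is not a subgroup.

No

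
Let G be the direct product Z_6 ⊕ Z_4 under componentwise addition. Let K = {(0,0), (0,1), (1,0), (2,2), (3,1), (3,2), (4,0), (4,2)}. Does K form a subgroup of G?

(0,1) ∈ K but its inverse (0,3) ∉ K, so K is not a subgroup.

No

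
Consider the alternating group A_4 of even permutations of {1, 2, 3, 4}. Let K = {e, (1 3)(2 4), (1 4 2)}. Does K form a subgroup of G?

(1 4 2) ∈ K but its inverse (1 2 4) ∉ K, so K is not a subgroup.

No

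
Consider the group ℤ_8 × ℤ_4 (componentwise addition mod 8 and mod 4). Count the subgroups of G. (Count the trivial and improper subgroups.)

22

|G| = 32, so by Lagrange every subgroup order divides 32. Divisors: 1, 2, 4, 8, 16, 32.
Subgroups by order — order 1: 1; order 2: 3; order 4: 7; order 8: 7; order 16: 3; order 32: 1.
Total: 1 + 3 + 7 + 7 + 3 + 1 = 22.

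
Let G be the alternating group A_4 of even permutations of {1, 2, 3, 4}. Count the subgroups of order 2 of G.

3

|G| = 12 and 2 | 12, so subgroups of order 2 are possible by Lagrange.
The subgroups of order 2 are: {e, (1 2)(3 4)}; {e, (1 3)(2 4)}; {e, (1 4)(2 3)}.
So G has 3 subgroups of order 2.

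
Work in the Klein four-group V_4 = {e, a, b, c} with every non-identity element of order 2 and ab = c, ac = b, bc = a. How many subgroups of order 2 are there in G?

|G| = 4 and 2 | 4, so subgroups of order 2 are possible by Lagrange.
The subgroups of order 2 are: {e, a}; {e, b}; {e, c}.
So G has 3 subgroups of order 2.

3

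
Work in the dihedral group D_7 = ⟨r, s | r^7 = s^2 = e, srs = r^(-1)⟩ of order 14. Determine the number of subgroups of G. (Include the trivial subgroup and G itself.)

10

|G| = 14, so by Lagrange every subgroup order divides 14. Divisors: 1, 2, 7, 14.
Subgroups by order — order 1: 1; order 2: 7; order 7: 1; order 14: 1.
Total: 1 + 7 + 1 + 1 = 10.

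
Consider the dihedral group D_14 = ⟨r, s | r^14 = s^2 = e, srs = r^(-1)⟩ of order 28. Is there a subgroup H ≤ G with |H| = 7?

7 | 28. A subgroup of order 7 is {e, r^2, r^4, r^6, r^8, r^10, r^12}.

Yes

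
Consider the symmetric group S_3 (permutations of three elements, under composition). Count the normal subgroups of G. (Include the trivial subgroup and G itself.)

3

G has 6 subgroups. Checking conjugation-invariance by order — order 1: 1/1 normal; order 2: 0/3 normal; order 3: 1/1 normal; order 6: 1/1 normal.
Total normal subgroups: 3.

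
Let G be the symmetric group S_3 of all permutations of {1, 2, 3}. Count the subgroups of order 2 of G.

|G| = 6 and 2 | 6, so subgroups of order 2 are possible by Lagrange.
The subgroups of order 2 are: {e, (1 2)}; {e, (1 3)}; {e, (2 3)}.
So G has 3 subgroups of order 2.

3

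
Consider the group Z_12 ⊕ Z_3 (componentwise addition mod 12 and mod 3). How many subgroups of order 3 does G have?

4

|G| = 36 and 3 | 36, so subgroups of order 3 are possible by Lagrange.
The subgroups of order 3 are: {(0,0), (0,1), (0,2)}; {(0,0), (4,0), (8,0)}; {(0,0), (4,1), (8,2)}; {(0,0), (4,2), (8,1)}.
So G has 4 subgroups of order 3.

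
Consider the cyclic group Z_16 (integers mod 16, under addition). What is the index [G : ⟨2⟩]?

|⟨2⟩| = 8 and |G| = 16.
By Lagrange, [G : H] = |G|/|H| = 16/8 = 2.

2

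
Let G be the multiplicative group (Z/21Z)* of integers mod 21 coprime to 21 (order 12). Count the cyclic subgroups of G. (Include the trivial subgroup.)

A cyclic subgroup of order d is generated by each of its φ(d) elements of order d, so the cyclic subgroups of order d number (#elements of order d)/φ(d).
Cyclic subgroups by order — order 1: 1; order 2: 3; order 3: 1; order 6: 3.
Total: 8.

8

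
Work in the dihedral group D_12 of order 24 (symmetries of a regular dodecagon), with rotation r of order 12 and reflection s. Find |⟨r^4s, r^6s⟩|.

12

|⟨r^4s⟩| = 2 and |⟨r^6s⟩| = 2, so |H| is a multiple of lcm(2, 2) = 2 and divides |G| = 24.
Closing under the operation: H = {e, r^2, r^4, r^6, r^8, r^10, s, r^2s, r^4s, r^6s, r^8s, r^10s}, so |H| = 12.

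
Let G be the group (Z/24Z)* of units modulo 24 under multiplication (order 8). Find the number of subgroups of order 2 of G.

|G| = 8 and 2 | 8, so subgroups of order 2 are possible by Lagrange.
The subgroups of order 2 are: {1, 11}; {1, 13}; {1, 17}; {1, 19}; … (7 in all).
So G has 7 subgroups of order 2.

7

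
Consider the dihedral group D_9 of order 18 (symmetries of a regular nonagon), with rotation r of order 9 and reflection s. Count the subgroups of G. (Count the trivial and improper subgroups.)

|G| = 18, so by Lagrange every subgroup order divides 18. Divisors: 1, 2, 3, 6, 9, 18.
Subgroups by order — order 1: 1; order 2: 9; order 3: 1; order 6: 3; order 9: 1; order 18: 1.
Total: 1 + 9 + 1 + 3 + 1 + 1 = 16.

16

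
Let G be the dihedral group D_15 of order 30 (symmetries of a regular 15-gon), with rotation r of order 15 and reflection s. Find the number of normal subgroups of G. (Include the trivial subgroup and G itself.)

G has 28 subgroups. Checking conjugation-invariance by order — order 1: 1/1 normal; order 2: 0/15 normal; order 3: 1/1 normal; order 5: 1/1 normal; order 6: 0/5 normal; order 10: 0/3 normal; order 15: 1/1 normal; order 30: 1/1 normal.
Total normal subgroups: 5.

5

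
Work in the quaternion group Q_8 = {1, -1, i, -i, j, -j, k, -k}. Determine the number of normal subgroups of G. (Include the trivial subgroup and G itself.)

6

G has 6 subgroups. Checking conjugation-invariance by order — order 1: 1/1 normal; order 2: 1/1 normal; order 4: 3/3 normal; order 8: 1/1 normal.
Total normal subgroups: 6.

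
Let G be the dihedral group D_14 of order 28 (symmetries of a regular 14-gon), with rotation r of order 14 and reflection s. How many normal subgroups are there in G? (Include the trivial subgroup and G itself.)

7

G has 28 subgroups. Checking conjugation-invariance by order — order 1: 1/1 normal; order 2: 1/15 normal; order 4: 0/7 normal; order 7: 1/1 normal; order 14: 3/3 normal; order 28: 1/1 normal.
Total normal subgroups: 7.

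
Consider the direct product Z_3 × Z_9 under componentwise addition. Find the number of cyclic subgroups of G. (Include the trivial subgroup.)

8

A cyclic subgroup of order d is generated by each of its φ(d) elements of order d, so the cyclic subgroups of order d number (#elements of order d)/φ(d).
Cyclic subgroups by order — order 1: 1; order 3: 4; order 9: 3.
Total: 8.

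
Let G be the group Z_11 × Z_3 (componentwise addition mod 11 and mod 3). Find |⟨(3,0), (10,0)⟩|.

11

|⟨(3,0)⟩| = 11 and |⟨(10,0)⟩| = 11, so |H| is a multiple of lcm(11, 11) = 11 and divides |G| = 33.
Closing under the operation: H = {(0,0), (1,0), (2,0), (3,0), (4,0), (5,0), (6,0), (7,0), (8,0), (9,0), (10,0)}, so |H| = 11.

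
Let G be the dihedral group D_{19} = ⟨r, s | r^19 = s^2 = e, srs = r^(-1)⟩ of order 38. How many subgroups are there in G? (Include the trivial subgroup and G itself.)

22

|G| = 38, so by Lagrange every subgroup order divides 38. Divisors: 1, 2, 19, 38.
Subgroups by order — order 1: 1; order 2: 19; order 19: 1; order 38: 1.
Total: 1 + 19 + 1 + 1 = 22.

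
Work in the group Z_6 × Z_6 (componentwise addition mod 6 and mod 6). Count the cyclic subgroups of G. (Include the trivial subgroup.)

20

Each element a generates a cyclic subgroup ⟨a⟩; distinct elements may generate the same one (a cyclic group of order d has φ(d) generators).
Cyclic subgroups by order — order 1: 1; order 2: 3; order 3: 4; order 6: 12.
Total: 20.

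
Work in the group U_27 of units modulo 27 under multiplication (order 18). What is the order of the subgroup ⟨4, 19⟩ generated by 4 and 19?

|⟨4⟩| = 9 and |⟨19⟩| = 3, so |H| is a multiple of lcm(9, 3) = 9 and divides |G| = 18.
Closing under the operation: H = {1, 4, 7, 10, 13, 16, 19, 22, 25}, so |H| = 9.

9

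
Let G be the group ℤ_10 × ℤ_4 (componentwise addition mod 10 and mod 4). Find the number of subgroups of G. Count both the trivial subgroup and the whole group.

16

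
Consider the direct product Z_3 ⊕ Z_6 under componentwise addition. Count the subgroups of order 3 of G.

|G| = 18 and 3 | 18, so subgroups of order 3 are possible by Lagrange.
The subgroups of order 3 are: {(0,0), (0,2), (0,4)}; {(0,0), (1,0), (2,0)}; {(0,0), (1,2), (2,4)}; {(0,0), (1,4), (2,2)}.
So G has 4 subgroups of order 3.

4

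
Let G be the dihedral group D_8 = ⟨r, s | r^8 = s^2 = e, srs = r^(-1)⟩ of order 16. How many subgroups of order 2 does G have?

|G| = 16 and 2 | 16, so subgroups of order 2 are possible by Lagrange.
The subgroups of order 2 are: {e, r^2s}; {e, r^3s}; {e, r^4}; {e, r^4s}; … (9 in all).
So G has 9 subgroups of order 2.

9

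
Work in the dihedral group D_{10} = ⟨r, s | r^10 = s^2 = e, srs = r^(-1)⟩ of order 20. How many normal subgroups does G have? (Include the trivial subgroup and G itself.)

7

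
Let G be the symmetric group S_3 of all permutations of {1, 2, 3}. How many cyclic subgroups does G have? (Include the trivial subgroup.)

Each element a generates a cyclic subgroup ⟨a⟩; distinct elements may generate the same one (a cyclic group of order d has φ(d) generators).
Cyclic subgroups by order — order 1: 1; order 2: 3; order 3: 1.
Total: 5.

5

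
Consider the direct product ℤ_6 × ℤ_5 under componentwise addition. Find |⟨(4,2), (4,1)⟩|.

|⟨(4,2)⟩| = 15 and |⟨(4,1)⟩| = 15, so |H| is a multiple of lcm(15, 15) = 15 and divides |G| = 30.
Closing under the operation: H = {(0,0), (0,1), (0,2), (0,3), (0,4), (2,0), (2,1), (2,2), (2,3), (2,4), (4,0), (4,1), (4,2), (4,3), (4,4)}, so |H| = 15.

15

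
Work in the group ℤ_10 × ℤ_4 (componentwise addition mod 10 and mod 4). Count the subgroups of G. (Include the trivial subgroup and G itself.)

|G| = 40, so by Lagrange every subgroup order divides 40. Divisors: 1, 2, 4, 5, 8, 10, 20, 40.
Subgroups by order — order 1: 1; order 2: 3; order 4: 3; order 5: 1; order 8: 1; order 10: 3; order 20: 3; order 40: 1.
Total: 1 + 3 + 3 + 1 + 1 + 3 + 3 + 1 = 16.

16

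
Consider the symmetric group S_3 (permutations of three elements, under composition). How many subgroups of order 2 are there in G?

3

|G| = 6 and 2 | 6, so subgroups of order 2 are possible by Lagrange.
The subgroups of order 2 are: {e, (1 2)}; {e, (1 3)}; {e, (2 3)}.
So G has 3 subgroups of order 2.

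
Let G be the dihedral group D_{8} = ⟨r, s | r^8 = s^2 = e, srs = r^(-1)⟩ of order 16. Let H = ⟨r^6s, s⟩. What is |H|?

8

|⟨r^6s⟩| = 2 and |⟨s⟩| = 2, so |H| is a multiple of lcm(2, 2) = 2 and divides |G| = 16.
Closing under the operation: H = {e, r^2, r^4, r^6, s, r^2s, r^4s, r^6s}, so |H| = 8.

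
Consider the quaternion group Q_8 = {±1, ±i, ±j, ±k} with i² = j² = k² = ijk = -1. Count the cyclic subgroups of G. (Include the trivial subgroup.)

5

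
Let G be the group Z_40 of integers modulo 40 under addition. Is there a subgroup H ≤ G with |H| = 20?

Yes

20 | 40. A subgroup of order 20 is {0, 2, 4, 6, 8, 10, 12, 14, 16, 18, 20, 22, 24, 26, 28, 30, 32, 34, 36, 38}.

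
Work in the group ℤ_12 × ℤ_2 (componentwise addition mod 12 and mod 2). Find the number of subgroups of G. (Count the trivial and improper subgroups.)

|G| = 24, so by Lagrange every subgroup order divides 24. Divisors: 1, 2, 3, 4, 6, 8, 12, 24.
Subgroups by order — order 1: 1; order 2: 3; order 3: 1; order 4: 3; order 6: 3; order 8: 1; order 12: 3; order 24: 1.
Total: 1 + 3 + 1 + 3 + 3 + 1 + 3 + 1 = 16.

16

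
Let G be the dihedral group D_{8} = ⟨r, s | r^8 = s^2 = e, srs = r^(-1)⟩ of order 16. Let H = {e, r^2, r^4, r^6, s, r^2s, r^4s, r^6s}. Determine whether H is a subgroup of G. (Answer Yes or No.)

|H| = 8 divides |G| = 16, consistent with Lagrange.
H contains the identity, every element's inverse is in H, and H is closed under ·: it is a subgroup.

Yes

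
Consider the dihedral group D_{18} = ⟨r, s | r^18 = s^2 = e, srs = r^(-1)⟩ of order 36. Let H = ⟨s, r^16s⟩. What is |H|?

18

|⟨s⟩| = 2 and |⟨r^16s⟩| = 2, so |H| is a multiple of lcm(2, 2) = 2 and divides |G| = 36.
Closing under the operation: H = {e, r^2, r^4, r^6, r^8, r^10, r^12, r^14, r^16, s, r^2s, r^4s, r^6s, r^8s, r^10s, r^12s, r^14s, r^16s}, so |H| = 18.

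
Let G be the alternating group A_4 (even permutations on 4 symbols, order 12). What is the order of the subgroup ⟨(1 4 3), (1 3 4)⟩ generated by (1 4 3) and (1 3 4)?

3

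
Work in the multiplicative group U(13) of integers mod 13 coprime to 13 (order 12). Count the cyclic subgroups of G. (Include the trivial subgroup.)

Group the elements of G by the cyclic subgroup they generate; each cyclic subgroup of order d accounts for φ(d) elements.
Cyclic subgroups by order — order 1: 1; order 2: 1; order 3: 1; order 4: 1; order 6: 1; order 12: 1.
Total: 6.

6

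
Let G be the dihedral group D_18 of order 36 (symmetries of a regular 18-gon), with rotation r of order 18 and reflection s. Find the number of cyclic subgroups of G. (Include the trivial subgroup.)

24

Each element a generates a cyclic subgroup ⟨a⟩; distinct elements may generate the same one (a cyclic group of order d has φ(d) generators).
Cyclic subgroups by order — order 1: 1; order 2: 19; order 3: 1; order 6: 1; order 9: 1; order 18: 1.
Total: 24.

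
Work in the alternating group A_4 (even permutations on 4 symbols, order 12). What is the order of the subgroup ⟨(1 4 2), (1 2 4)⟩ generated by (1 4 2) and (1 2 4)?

3

|⟨(1 4 2)⟩| = 3 and |⟨(1 2 4)⟩| = 3, so |H| is a multiple of lcm(3, 3) = 3 and divides |G| = 12.
Closing under the operation: H = {e, (1 2 4), (1 4 2)}, so |H| = 3.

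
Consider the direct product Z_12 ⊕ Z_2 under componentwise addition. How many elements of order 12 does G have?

An element (a,b) has order lcm(ord(a), ord(b)); count pairs with lcm equal to 12.
Enumerating gives 8 such elements.

8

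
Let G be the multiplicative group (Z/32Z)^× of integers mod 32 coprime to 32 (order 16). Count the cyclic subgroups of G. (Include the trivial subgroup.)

Each element a generates a cyclic subgroup ⟨a⟩; distinct elements may generate the same one (a cyclic group of order d has φ(d) generators).
Cyclic subgroups by order — order 1: 1; order 2: 3; order 4: 2; order 8: 2.
Total: 8.

8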